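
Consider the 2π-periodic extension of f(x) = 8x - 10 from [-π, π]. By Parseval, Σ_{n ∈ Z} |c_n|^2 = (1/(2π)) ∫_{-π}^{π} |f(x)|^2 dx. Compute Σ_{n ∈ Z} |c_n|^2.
Σ |c_n|^2 = 64π^2/3 + 100

Expand and integrate term by term over [-π, π]:
  ∫ (8x)^2 dx = 64·(2π^3/3); ∫ 2·8·(-10)·x dx = 0 (odd integrand); ∫ (-10)^2 dx = 100·2π.
So (1/(2π)) ∫_{-π}^{π} (8x - 10)^2 dx = 64π^2/3 + 100 = 64π^2/3 + 100.
Parseval ⇒ Σ |c_n|^2 = 64π^2/3 + 100.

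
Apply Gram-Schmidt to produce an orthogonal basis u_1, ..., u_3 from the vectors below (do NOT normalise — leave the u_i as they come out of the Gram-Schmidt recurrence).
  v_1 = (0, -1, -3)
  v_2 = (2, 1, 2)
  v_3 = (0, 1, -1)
Orthogonal basis:
  u_1 = (0, -1, -3)
  u_2 = (2, 3/10, -1/10)
  u_3 = (-8/41, 48/41, -16/41)

Apply the Gram-Schmidt recurrence
  u_1 = v_1
  u_i = v_i − Σ_{j<i} ((v_i · u_j) / (u_j · u_j)) · u_j.

Step by step this gives:
  u_1 = (0, -1, -3)
  u_2 = (2, 3/10, -1/10)
  u_3 = (-8/41, 48/41, -16/41)

Orthogonality check:
  u_2 · u_1 = 0 (should be 0)
  u_3 · u_1 = 0 (should be 0)
  u_3 · u_2 = 0 (should be 0)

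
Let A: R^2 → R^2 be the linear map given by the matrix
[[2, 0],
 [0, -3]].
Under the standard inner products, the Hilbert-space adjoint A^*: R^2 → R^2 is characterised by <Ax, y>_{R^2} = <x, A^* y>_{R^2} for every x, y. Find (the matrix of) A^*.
A^* = A^T =
[[2, 0],
 [0, -3]]

For real matrices with standard dot products, the defining identity <Ax, y> = <x, A^* y> gives (Ax)^T y = x^T (A^*) y, i.e. x^T A^T y = x^T (A^*) y. Since this holds for all x, y, we must have A^* = A^T. Therefore
A^* =
[[2, 0],
 [0, -3]].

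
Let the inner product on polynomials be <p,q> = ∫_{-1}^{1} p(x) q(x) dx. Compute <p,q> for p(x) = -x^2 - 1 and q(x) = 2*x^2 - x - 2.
<p,q> = 16/5

Expand the product: p(x)·q(x) = -2*x^4 + x^3 + x + 2.
∫_{-1}^{1} of each monomial x^k gives [2/(k+1) if k even, 0 if k odd]. Integrating term-by-term (or equivalently evaluating the antiderivative F(x) = -2*x^5/5 + x^4/4 + x^2/2 + 2*x at the endpoints):
  F(1) − F(−1) = 47/20 − (-17/20) = 16/5.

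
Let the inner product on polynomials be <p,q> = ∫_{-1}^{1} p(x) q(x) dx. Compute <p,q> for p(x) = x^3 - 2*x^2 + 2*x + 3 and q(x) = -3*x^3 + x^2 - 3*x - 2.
<p,q> = -1742/105

Expand the product: p(x)·q(x) = -3*x^6 + 7*x^5 - 11*x^4 - 3*x^3 + x^2 - 13*x - 6.
∫_{-1}^{1} of each monomial x^k gives [2/(k+1) if k even, 0 if k odd]. Integrating term-by-term (or equivalently evaluating the antiderivative F(x) = -3*x^7/7 + 7*x^6/6 - 11*x^5/5 - 3*x^4/4 + x^3/3 - 13*x^2/2 - 6*x at the endpoints):
  F(1) − F(−1) = -2013/140 − (929/420) = -1742/105.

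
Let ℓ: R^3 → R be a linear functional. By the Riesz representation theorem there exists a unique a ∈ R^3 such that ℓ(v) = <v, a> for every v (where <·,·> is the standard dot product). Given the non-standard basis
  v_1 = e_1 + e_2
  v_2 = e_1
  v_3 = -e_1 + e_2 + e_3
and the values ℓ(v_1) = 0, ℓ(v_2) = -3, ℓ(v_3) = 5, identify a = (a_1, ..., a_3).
a = (-3, 3, -1)

Write a = (a_1, ..., a_3) in the standard basis. For each basis vector v_i, ℓ(v_i) = <v_i, a> is a linear equation in the a_j's. Collect the n equations into a matrix system V a = ℓ, where row i of V is v_i (expressed in the standard basis). Since V is invertible (lower-triangular with 1s on the diagonal, up to permutation), solve by back-substitution:
  V =
[[1, 1, 0],
 [1, 0, 0],
 [-1, 1, 1]]
  V a = (0, -3, 5)
Solving gives a = (-3, 3, -1).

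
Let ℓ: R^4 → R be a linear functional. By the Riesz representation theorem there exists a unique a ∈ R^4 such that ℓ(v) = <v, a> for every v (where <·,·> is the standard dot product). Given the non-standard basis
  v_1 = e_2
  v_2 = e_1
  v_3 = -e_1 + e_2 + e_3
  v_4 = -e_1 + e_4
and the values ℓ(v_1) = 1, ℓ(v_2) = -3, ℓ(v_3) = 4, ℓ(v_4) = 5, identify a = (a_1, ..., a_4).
a = (-3, 1, 0, 2)

Write a = (a_1, ..., a_4) in the standard basis. For each basis vector v_i, ℓ(v_i) = <v_i, a> is a linear equation in the a_j's. Collect the n equations into a matrix system V a = ℓ, where row i of V is v_i (expressed in the standard basis). Since V is invertible (lower-triangular with 1s on the diagonal, up to permutation), solve by back-substitution:
  V =
[[0, 1, 0, 0],
 [1, 0, 0, 0],
 [-1, 1, 1, 0],
 [-1, 0, 0, 1]]
  V a = (1, -3, 4, 5)
Solving gives a = (-3, 1, 0, 2).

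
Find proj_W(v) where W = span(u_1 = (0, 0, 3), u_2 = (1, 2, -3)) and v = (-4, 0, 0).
proj_W(v) = (-4/5, -8/5, 0)

Set up U = [u_1 | ... | u_2] ∈ R^(3×2). The projector onto W = col(U) is P = U (U^T U)^(-1) U^T.
Compute U^T U =
  [9, -9]
  [-9, 14],
and U^T v = (0, -4).
Solve U^T U · c = U^T v for the coefficients: c = (-4/5, -4/5). The projection is proj_W(v) = U c.
Check: (v - proj_W(v)) · u_1 = 0  (should be 0).
Check: (v - proj_W(v)) · u_2 = 0  (should be 0).
Result: proj_W(v) = (-4/5, -8/5, 0).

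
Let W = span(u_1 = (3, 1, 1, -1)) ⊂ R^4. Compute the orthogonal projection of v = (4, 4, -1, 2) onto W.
proj_W(v) = (13/4, 13/12, 13/12, -13/12)

Set up U = [u_1 | ... | u_1] ∈ R^(4×1). The projector onto W = col(U) is P = U (U^T U)^(-1) U^T.
Compute U^T U =
  [12],
and U^T v = (13).
Solve U^T U · c = U^T v for the coefficients: c = (13/12). The projection is proj_W(v) = U c.
Check: (v - proj_W(v)) · u_1 = 0  (should be 0).
Result: proj_W(v) = (13/4, 13/12, 13/12, -13/12).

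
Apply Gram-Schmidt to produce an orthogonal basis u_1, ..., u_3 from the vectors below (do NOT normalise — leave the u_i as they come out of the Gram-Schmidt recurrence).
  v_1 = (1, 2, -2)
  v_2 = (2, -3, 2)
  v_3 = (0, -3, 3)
Orthogonal basis:
  u_1 = (1, 2, -2)
  u_2 = (26/9, -11/9, 2/9)
  u_3 = (6/89, 18/89, 21/89)

Apply the Gram-Schmidt recurrence
  u_1 = v_1
  u_i = v_i − Σ_{j<i} ((v_i · u_j) / (u_j · u_j)) · u_j.

Step by step this gives:
  u_1 = (1, 2, -2)
  u_2 = (26/9, -11/9, 2/9)
  u_3 = (6/89, 18/89, 21/89)

Orthogonality check:
  u_2 · u_1 = 0 (should be 0)
  u_3 · u_1 = 0 (should be 0)
  u_3 · u_2 = 0 (should be 0)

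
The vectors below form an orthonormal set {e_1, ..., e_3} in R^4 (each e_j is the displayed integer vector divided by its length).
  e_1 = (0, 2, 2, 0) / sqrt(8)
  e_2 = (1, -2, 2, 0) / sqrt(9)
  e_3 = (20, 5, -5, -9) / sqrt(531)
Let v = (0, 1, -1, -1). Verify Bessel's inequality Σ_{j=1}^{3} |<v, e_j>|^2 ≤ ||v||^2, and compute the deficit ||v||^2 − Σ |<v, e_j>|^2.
Σ |<v, e_j>|^2 = 145/59; ||v||^2 = 3; deficit = 32/59

Write each e_j = u_j / sqrt(<u_j, u_j>) where u_j is the displayed integer vector. Then <v, e_j> = <v, u_j> / sqrt(<u_j, u_j>), so |<v, e_j>|^2 = <v, u_j>^2 / <u_j, u_j>.
Coefficients: <v, e_1> = 0/sqrt(8), <v, e_2> = -4/sqrt(9), <v, e_3> = 19/sqrt(531).
Square and sum: Σ |<v, e_j>|^2 = 145/59.
Compute ||v||^2 = v·v = 3.
Deficit = 3 − 145/59 = 32/59 ≥ 0, confirming Bessel's inequality. (The deficit equals ||v − Σ <v,e_j> e_j||^2, the squared distance from v to span{e_j}.)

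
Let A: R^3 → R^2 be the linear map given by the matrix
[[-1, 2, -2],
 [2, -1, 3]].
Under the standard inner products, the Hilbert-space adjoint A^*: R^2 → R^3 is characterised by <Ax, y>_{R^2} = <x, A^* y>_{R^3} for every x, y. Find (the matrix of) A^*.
A^* = A^T =
[[-1, 2],
 [2, -1],
 [-2, 3]]

For real matrices with standard dot products, the defining identity <Ax, y> = <x, A^* y> gives (Ax)^T y = x^T (A^*) y, i.e. x^T A^T y = x^T (A^*) y. Since this holds for all x, y, we must have A^* = A^T. Therefore
A^* =
[[-1, 2],
 [2, -1],
 [-2, 3]].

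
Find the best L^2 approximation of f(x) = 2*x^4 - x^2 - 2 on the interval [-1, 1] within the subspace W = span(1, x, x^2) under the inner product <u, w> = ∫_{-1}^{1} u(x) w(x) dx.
g(x) = 5*x^2/7 - 76/35

The best approximation g ∈ W is the orthogonal projection of f onto W. Writing g = a_0 + a_1 x + a_2 x^2, the coefficients solve the normal equations G · a = b where
  G_{ij} = <φ_i, φ_j> and b_i = <f, φ_i>, with φ_0 = 1, φ_1 = x, φ_2 = x^2.
G =
  [2, 0, 2/3]
  [0, 2/3, 0]
  [2/3, 0, 2/5],
b = (-58/15, 0, -122/105).
Solving gives a_0 = -76/35, a_1 = 0, a_2 = 5/7, so
  g(x) = 5*x^2/7 - 76/35.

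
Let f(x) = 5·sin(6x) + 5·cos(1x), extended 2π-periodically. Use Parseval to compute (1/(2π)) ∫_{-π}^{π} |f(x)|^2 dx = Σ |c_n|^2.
Σ |c_n|^2 = 25

Expand |f|^2 and use orthogonality of {sin(nx), cos(mx)} on [-π, π]:
  ∫_{-π}^{π} sin(nx)^2 dx = π, ∫ cos(mx)^2 dx = π, and cross terms integrate to 0.
So ∫_{-π}^{π} f(x)^2 dx = 5^2 · π + 5^2 · π = (25 + 25)π.
Divide by 2π: (25 + 25)/2 = 25.
By Parseval, this equals Σ |c_n|^2.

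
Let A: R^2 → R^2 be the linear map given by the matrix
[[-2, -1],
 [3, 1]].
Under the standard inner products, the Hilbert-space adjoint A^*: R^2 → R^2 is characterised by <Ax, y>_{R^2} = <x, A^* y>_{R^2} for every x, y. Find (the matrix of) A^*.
A^* = A^T =
[[-2, 3],
 [-1, 1]]

For real matrices with standard dot products, the defining identity <Ax, y> = <x, A^* y> gives (Ax)^T y = x^T (A^*) y, i.e. x^T A^T y = x^T (A^*) y. Since this holds for all x, y, we must have A^* = A^T. Therefore
A^* =
[[-2, 3],
 [-1, 1]].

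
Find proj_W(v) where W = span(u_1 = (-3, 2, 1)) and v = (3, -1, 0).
proj_W(v) = (33/14, -11/7, -11/14)

Set up U = [u_1 | ... | u_1] ∈ R^(3×1). The projector onto W = col(U) is P = U (U^T U)^(-1) U^T.
Compute U^T U =
  [14],
and U^T v = (-11).
Solve U^T U · c = U^T v for the coefficients: c = (-11/14). The projection is proj_W(v) = U c.
Check: (v - proj_W(v)) · u_1 = 0  (should be 0).
Result: proj_W(v) = (33/14, -11/7, -11/14).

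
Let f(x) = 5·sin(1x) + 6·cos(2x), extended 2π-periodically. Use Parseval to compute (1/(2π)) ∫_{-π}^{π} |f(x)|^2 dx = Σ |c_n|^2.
Σ |c_n|^2 = 61/2

Expand |f|^2 and use orthogonality of {sin(nx), cos(mx)} on [-π, π]:
  ∫_{-π}^{π} sin(nx)^2 dx = π, ∫ cos(mx)^2 dx = π, and cross terms integrate to 0.
So ∫_{-π}^{π} f(x)^2 dx = 5^2 · π + 6^2 · π = (25 + 36)π.
Divide by 2π: (25 + 36)/2 = 61/2.
By Parseval, this equals Σ |c_n|^2.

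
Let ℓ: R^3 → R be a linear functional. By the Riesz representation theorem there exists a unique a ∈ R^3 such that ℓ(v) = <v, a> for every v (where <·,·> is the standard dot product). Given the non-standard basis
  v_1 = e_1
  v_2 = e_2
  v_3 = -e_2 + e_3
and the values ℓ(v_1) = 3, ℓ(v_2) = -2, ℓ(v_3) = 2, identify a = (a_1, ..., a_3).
a = (3, -2, 0)

Write a = (a_1, ..., a_3) in the standard basis. For each basis vector v_i, ℓ(v_i) = <v_i, a> is a linear equation in the a_j's. Collect the n equations into a matrix system V a = ℓ, where row i of V is v_i (expressed in the standard basis). Since V is invertible (lower-triangular with 1s on the diagonal, up to permutation), solve by back-substitution:
  V =
[[1, 0, 0],
 [0, 1, 0],
 [0, -1, 1]]
  V a = (3, -2, 2)
Solving gives a = (3, -2, 0).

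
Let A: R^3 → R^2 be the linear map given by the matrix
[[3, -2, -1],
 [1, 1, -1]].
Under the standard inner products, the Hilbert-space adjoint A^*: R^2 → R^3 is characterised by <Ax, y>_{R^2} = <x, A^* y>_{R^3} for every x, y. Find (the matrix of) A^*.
A^* = A^T =
[[3, 1],
 [-2, 1],
 [-1, -1]]

For real matrices with standard dot products, the defining identity <Ax, y> = <x, A^* y> gives (Ax)^T y = x^T (A^*) y, i.e. x^T A^T y = x^T (A^*) y. Since this holds for all x, y, we must have A^* = A^T. Therefore
A^* =
[[3, 1],
 [-2, 1],
 [-1, -1]].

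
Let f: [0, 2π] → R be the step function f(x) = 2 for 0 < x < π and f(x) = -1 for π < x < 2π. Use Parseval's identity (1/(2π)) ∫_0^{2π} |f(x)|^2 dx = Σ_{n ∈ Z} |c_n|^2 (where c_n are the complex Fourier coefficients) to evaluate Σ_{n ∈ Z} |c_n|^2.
Σ |c_n|^2 = 5/2

Parseval equates the L^2 energy of f (normalised by 1/(2π)) with the ℓ^2 sum of its Fourier coefficients: (1/(2π)) ∫_0^{2π} |f|^2 = Σ |c_n|^2.
Compute the left side: (1/(2π)) [∫_0^π 2^2 dx + ∫_π^{2π} (-1)^2 dx] = (1/(2π)) · (4π + 1π) = (4 + 1)/2 = 5/2.
So Σ_{n ∈ Z} |c_n|^2 = 5/2.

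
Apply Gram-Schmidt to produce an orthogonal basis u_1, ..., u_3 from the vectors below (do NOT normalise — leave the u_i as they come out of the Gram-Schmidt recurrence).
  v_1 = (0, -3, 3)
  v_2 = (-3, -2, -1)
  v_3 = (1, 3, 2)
Orthogonal basis:
  u_1 = (0, -3, 3)
  u_2 = (-3, -3/2, -3/2)
  u_3 = (-4/3, 4/3, 4/3)

Apply the Gram-Schmidt recurrence
  u_1 = v_1
  u_i = v_i − Σ_{j<i} ((v_i · u_j) / (u_j · u_j)) · u_j.

Step by step this gives:
  u_1 = (0, -3, 3)
  u_2 = (-3, -3/2, -3/2)
  u_3 = (-4/3, 4/3, 4/3)

Orthogonality check:
  u_2 · u_1 = 0 (should be 0)
  u_3 · u_1 = 0 (should be 0)
  u_3 · u_2 = 0 (should be 0)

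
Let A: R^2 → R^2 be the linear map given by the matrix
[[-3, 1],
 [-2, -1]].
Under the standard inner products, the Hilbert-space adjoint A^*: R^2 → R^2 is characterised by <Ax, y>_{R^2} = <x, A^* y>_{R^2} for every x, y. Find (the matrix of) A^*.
A^* = A^T =
[[-3, -2],
 [1, -1]]

For real matrices with standard dot products, the defining identity <Ax, y> = <x, A^* y> gives (Ax)^T y = x^T (A^*) y, i.e. x^T A^T y = x^T (A^*) y. Since this holds for all x, y, we must have A^* = A^T. Therefore
A^* =
[[-3, -2],
 [1, -1]].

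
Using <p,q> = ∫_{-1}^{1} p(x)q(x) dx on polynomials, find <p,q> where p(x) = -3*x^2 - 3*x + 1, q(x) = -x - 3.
<p,q> = 2

Expand the product: p(x)·q(x) = 3*x^3 + 12*x^2 + 8*x - 3.
∫_{-1}^{1} of each monomial x^k gives [2/(k+1) if k even, 0 if k odd]. Integrating term-by-term (or equivalently evaluating the antiderivative F(x) = 3*x^4/4 + 4*x^3 + 4*x^2 - 3*x at the endpoints):
  F(1) − F(−1) = 23/4 − (15/4) = 2.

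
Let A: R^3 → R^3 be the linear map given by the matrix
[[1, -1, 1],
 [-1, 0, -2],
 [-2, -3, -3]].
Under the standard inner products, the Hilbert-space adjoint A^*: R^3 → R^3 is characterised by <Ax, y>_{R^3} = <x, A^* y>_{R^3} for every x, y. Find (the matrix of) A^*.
A^* = A^T =
[[1, -1, -2],
 [-1, 0, -3],
 [1, -2, -3]]

For real matrices with standard dot products, the defining identity <Ax, y> = <x, A^* y> gives (Ax)^T y = x^T (A^*) y, i.e. x^T A^T y = x^T (A^*) y. Since this holds for all x, y, we must have A^* = A^T. Therefore
A^* =
[[1, -1, -2],
 [-1, 0, -3],
 [1, -2, -3]].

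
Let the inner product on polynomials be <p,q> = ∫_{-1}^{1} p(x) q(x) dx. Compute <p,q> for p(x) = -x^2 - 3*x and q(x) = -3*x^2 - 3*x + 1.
<p,q> = 98/15

Expand the product: p(x)·q(x) = 3*x^4 + 12*x^3 + 8*x^2 - 3*x.
∫_{-1}^{1} of each monomial x^k gives [2/(k+1) if k even, 0 if k odd]. Integrating term-by-term (or equivalently evaluating the antiderivative F(x) = 3*x^5/5 + 3*x^4 + 8*x^3/3 - 3*x^2/2 at the endpoints):
  F(1) − F(−1) = 143/30 − (-53/30) = 98/15.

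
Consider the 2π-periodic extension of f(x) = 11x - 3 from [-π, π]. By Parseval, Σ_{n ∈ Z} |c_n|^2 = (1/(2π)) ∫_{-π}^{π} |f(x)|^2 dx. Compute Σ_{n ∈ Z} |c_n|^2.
Σ |c_n|^2 = 121π^2/3 + 9

Expand and integrate term by term over [-π, π]:
  ∫ (11x)^2 dx = 121·(2π^3/3); ∫ 2·11·(-3)·x dx = 0 (odd integrand); ∫ (-3)^2 dx = 9·2π.
So (1/(2π)) ∫_{-π}^{π} (11x - 3)^2 dx = 121π^2/3 + 9 = 121π^2/3 + 9.
Parseval ⇒ Σ |c_n|^2 = 121π^2/3 + 9.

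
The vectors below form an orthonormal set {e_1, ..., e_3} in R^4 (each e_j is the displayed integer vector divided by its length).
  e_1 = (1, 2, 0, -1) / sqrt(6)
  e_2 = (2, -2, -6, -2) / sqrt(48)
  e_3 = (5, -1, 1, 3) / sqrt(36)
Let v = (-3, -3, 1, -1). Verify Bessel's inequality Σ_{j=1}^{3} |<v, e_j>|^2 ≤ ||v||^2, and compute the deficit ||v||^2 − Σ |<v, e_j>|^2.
Σ |<v, e_j>|^2 = 148/9; ||v||^2 = 20; deficit = 32/9

Write each e_j = u_j / sqrt(<u_j, u_j>) where u_j is the displayed integer vector. Then <v, e_j> = <v, u_j> / sqrt(<u_j, u_j>), so |<v, e_j>|^2 = <v, u_j>^2 / <u_j, u_j>.
Coefficients: <v, e_1> = -8/sqrt(6), <v, e_2> = -4/sqrt(48), <v, e_3> = -14/sqrt(36).
Square and sum: Σ |<v, e_j>|^2 = 148/9.
Compute ||v||^2 = v·v = 20.
Deficit = 20 − 148/9 = 32/9 ≥ 0, confirming Bessel's inequality. (The deficit equals ||v − Σ <v,e_j> e_j||^2, the squared distance from v to span{e_j}.)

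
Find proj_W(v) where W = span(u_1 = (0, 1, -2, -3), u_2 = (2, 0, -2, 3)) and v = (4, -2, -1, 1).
proj_W(v) = (334/213, 14/213, -362/213, 153/71)

Set up U = [u_1 | ... | u_2] ∈ R^(4×2). The projector onto W = col(U) is P = U (U^T U)^(-1) U^T.
Compute U^T U =
  [14, -5]
  [-5, 17],
and U^T v = (-3, 13).
Solve U^T U · c = U^T v for the coefficients: c = (14/213, 167/213). The projection is proj_W(v) = U c.
Check: (v - proj_W(v)) · u_1 = 0  (should be 0).
Check: (v - proj_W(v)) · u_2 = 0  (should be 0).
Result: proj_W(v) = (334/213, 14/213, -362/213, 153/71).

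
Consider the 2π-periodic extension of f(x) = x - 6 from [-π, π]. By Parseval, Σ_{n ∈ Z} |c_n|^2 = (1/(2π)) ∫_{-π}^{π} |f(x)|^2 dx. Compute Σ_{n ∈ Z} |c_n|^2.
Σ |c_n|^2 = π^2/3 + 36

Expand and integrate term by term over [-π, π]:
  ∫ (x)^2 dx = 1·(2π^3/3); ∫ 2·1·(-6)·x dx = 0 (odd integrand); ∫ (-6)^2 dx = 36·2π.
So (1/(2π)) ∫_{-π}^{π} (x - 6)^2 dx = 1π^2/3 + 36 = π^2/3 + 36.
Parseval ⇒ Σ |c_n|^2 = π^2/3 + 36.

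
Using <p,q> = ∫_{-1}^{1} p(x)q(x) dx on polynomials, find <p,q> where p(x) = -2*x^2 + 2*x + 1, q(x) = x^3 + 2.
<p,q> = 32/15

Expand the product: p(x)·q(x) = -2*x^5 + 2*x^4 + x^3 - 4*x^2 + 4*x + 2.
∫_{-1}^{1} of each monomial x^k gives [2/(k+1) if k even, 0 if k odd]. Integrating term-by-term (or equivalently evaluating the antiderivative F(x) = -x^6/3 + 2*x^5/5 + x^4/4 - 4*x^3/3 + 2*x^2 + 2*x at the endpoints):
  F(1) − F(−1) = 179/60 − (17/20) = 32/15.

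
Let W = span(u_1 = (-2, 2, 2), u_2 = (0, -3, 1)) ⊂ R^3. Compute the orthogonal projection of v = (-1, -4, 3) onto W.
proj_W(v) = (-15/13, -105/26, 75/26)

Set up U = [u_1 | ... | u_2] ∈ R^(3×2). The projector onto W = col(U) is P = U (U^T U)^(-1) U^T.
Compute U^T U =
  [12, -4]
  [-4, 10],
and U^T v = (0, 15).
Solve U^T U · c = U^T v for the coefficients: c = (15/26, 45/26). The projection is proj_W(v) = U c.
Check: (v - proj_W(v)) · u_1 = 0  (should be 0).
Check: (v - proj_W(v)) · u_2 = 0  (should be 0).
Result: proj_W(v) = (-15/13, -105/26, 75/26).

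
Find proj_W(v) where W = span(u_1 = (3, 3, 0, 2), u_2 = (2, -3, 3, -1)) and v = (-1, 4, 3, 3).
proj_W(v) = (713/481, 1218/481, -303/481, 711/481)

Set up U = [u_1 | ... | u_2] ∈ R^(4×2). The projector onto W = col(U) is P = U (U^T U)^(-1) U^T.
Compute U^T U =
  [22, -5]
  [-5, 23],
and U^T v = (15, -8).
Solve U^T U · c = U^T v for the coefficients: c = (305/481, -101/481). The projection is proj_W(v) = U c.
Check: (v - proj_W(v)) · u_1 = 0  (should be 0).
Check: (v - proj_W(v)) · u_2 = 0  (should be 0).
Result: proj_W(v) = (713/481, 1218/481, -303/481, 711/481).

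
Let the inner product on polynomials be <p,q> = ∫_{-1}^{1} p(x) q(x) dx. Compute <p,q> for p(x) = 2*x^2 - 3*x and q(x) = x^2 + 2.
<p,q> = 52/15

Expand the product: p(x)·q(x) = 2*x^4 - 3*x^3 + 4*x^2 - 6*x.
∫_{-1}^{1} of each monomial x^k gives [2/(k+1) if k even, 0 if k odd]. Integrating term-by-term (or equivalently evaluating the antiderivative F(x) = 2*x^5/5 - 3*x^4/4 + 4*x^3/3 - 3*x^2 at the endpoints):
  F(1) − F(−1) = -121/60 − (-329/60) = 52/15.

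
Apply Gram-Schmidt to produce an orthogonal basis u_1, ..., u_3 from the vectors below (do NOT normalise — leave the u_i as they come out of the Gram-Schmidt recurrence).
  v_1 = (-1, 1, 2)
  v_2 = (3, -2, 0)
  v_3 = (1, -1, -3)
Orthogonal basis:
  u_1 = (-1, 1, 2)
  u_2 = (13/6, -7/6, 5/3)
  u_3 = (4/53, 6/53, -1/53)

Apply the Gram-Schmidt recurrence
  u_1 = v_1
  u_i = v_i − Σ_{j<i} ((v_i · u_j) / (u_j · u_j)) · u_j.

Step by step this gives:
  u_1 = (-1, 1, 2)
  u_2 = (13/6, -7/6, 5/3)
  u_3 = (4/53, 6/53, -1/53)

Orthogonality check:
  u_2 · u_1 = 0 (should be 0)
  u_3 · u_1 = 0 (should be 0)
  u_3 · u_2 = 0 (should be 0)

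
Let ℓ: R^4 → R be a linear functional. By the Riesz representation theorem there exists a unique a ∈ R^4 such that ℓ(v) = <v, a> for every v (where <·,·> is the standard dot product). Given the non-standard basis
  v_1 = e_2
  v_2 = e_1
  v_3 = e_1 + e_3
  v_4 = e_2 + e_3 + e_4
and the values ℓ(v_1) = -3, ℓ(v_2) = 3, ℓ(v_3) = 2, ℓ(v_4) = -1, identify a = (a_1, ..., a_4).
a = (3, -3, -1, 3)

Write a = (a_1, ..., a_4) in the standard basis. For each basis vector v_i, ℓ(v_i) = <v_i, a> is a linear equation in the a_j's. Collect the n equations into a matrix system V a = ℓ, where row i of V is v_i (expressed in the standard basis). Since V is invertible (lower-triangular with 1s on the diagonal, up to permutation), solve by back-substitution:
  V =
[[0, 1, 0, 0],
 [1, 0, 0, 0],
 [1, 0, 1, 0],
 [0, 1, 1, 1]]
  V a = (-3, 3, 2, -1)
Solving gives a = (3, -3, -1, 3).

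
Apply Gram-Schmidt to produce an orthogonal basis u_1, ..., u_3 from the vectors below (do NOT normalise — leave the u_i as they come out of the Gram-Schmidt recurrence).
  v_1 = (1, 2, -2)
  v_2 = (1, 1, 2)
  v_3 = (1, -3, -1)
Orthogonal basis:
  u_1 = (1, 2, -2)
  u_2 = (10/9, 11/9, 16/9)
  u_3 = (114/53, -76/53, -19/53)

Apply the Gram-Schmidt recurrence
  u_1 = v_1
  u_i = v_i − Σ_{j<i} ((v_i · u_j) / (u_j · u_j)) · u_j.

Step by step this gives:
  u_1 = (1, 2, -2)
  u_2 = (10/9, 11/9, 16/9)
  u_3 = (114/53, -76/53, -19/53)

Orthogonality check:
  u_2 · u_1 = 0 (should be 0)
  u_3 · u_1 = 0 (should be 0)
  u_3 · u_2 = 0 (should be 0)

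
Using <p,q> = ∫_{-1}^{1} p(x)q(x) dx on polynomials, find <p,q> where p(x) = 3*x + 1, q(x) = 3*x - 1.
<p,q> = 4

Expand the product: p(x)·q(x) = 9*x^2 - 1.
∫_{-1}^{1} of each monomial x^k gives [2/(k+1) if k even, 0 if k odd]. Integrating term-by-term (or equivalently evaluating the antiderivative F(x) = 3*x^3 - x at the endpoints):
  F(1) − F(−1) = 2 − (-2) = 4.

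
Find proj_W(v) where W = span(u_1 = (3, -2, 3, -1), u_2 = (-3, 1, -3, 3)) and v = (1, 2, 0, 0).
proj_W(v) = (-3/23, 56/115, -3/23, -87/115)

Set up U = [u_1 | ... | u_2] ∈ R^(4×2). The projector onto W = col(U) is P = U (U^T U)^(-1) U^T.
Compute U^T U =
  [23, -23]
  [-23, 28],
and U^T v = (-1, -1).
Solve U^T U · c = U^T v for the coefficients: c = (-51/115, -2/5). The projection is proj_W(v) = U c.
Check: (v - proj_W(v)) · u_1 = 0  (should be 0).
Check: (v - proj_W(v)) · u_2 = 0  (should be 0).
Result: proj_W(v) = (-3/23, 56/115, -3/23, -87/115).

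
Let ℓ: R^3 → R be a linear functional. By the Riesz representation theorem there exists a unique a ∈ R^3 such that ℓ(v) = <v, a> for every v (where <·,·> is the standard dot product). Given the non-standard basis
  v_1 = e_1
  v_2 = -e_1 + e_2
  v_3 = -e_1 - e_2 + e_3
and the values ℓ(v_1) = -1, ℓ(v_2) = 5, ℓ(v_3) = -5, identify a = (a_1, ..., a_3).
a = (-1, 4, -2)

Write a = (a_1, ..., a_3) in the standard basis. For each basis vector v_i, ℓ(v_i) = <v_i, a> is a linear equation in the a_j's. Collect the n equations into a matrix system V a = ℓ, where row i of V is v_i (expressed in the standard basis). Since V is invertible (lower-triangular with 1s on the diagonal, up to permutation), solve by back-substitution:
  V =
[[1, 0, 0],
 [-1, 1, 0],
 [-1, -1, 1]]
  V a = (-1, 5, -5)
Solving gives a = (-1, 4, -2).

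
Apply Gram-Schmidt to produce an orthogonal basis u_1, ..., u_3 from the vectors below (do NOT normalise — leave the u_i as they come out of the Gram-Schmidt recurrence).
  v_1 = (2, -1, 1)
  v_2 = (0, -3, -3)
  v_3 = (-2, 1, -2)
Orthogonal basis:
  u_1 = (2, -1, 1)
  u_2 = (0, -3, -3)
  u_3 = (1/3, 1/3, -1/3)

Apply the Gram-Schmidt recurrence
  u_1 = v_1
  u_i = v_i − Σ_{j<i} ((v_i · u_j) / (u_j · u_j)) · u_j.

Step by step this gives:
  u_1 = (2, -1, 1)
  u_2 = (0, -3, -3)
  u_3 = (1/3, 1/3, -1/3)

Orthogonality check:
  u_2 · u_1 = 0 (should be 0)
  u_3 · u_1 = 0 (should be 0)
  u_3 · u_2 = 0 (should be 0)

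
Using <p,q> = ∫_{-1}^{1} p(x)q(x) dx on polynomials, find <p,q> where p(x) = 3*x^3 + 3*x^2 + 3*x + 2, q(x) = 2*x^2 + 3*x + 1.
<p,q> = 62/3

Expand the product: p(x)·q(x) = 6*x^5 + 15*x^4 + 18*x^3 + 16*x^2 + 9*x + 2.
∫_{-1}^{1} of each monomial x^k gives [2/(k+1) if k even, 0 if k odd]. Integrating term-by-term (or equivalently evaluating the antiderivative F(x) = x^6 + 3*x^5 + 9*x^4/2 + 16*x^3/3 + 9*x^2/2 + 2*x at the endpoints):
  F(1) − F(−1) = 61/3 − (-1/3) = 62/3.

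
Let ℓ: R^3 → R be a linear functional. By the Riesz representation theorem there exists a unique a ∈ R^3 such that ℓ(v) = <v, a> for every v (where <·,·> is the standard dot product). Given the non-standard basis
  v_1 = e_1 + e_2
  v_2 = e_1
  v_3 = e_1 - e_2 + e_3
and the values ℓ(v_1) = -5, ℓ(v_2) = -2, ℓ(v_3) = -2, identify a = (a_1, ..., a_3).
a = (-2, -3, -3)

Write a = (a_1, ..., a_3) in the standard basis. For each basis vector v_i, ℓ(v_i) = <v_i, a> is a linear equation in the a_j's. Collect the n equations into a matrix system V a = ℓ, where row i of V is v_i (expressed in the standard basis). Since V is invertible (lower-triangular with 1s on the diagonal, up to permutation), solve by back-substitution:
  V =
[[1, 1, 0],
 [1, 0, 0],
 [1, -1, 1]]
  V a = (-5, -2, -2)
Solving gives a = (-2, -3, -3).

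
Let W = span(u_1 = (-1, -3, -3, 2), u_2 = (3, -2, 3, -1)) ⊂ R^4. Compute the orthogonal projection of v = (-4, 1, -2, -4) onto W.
proj_W(v) = (-977/465, 241/93, -45/31, 74/465)

Set up U = [u_1 | ... | u_2] ∈ R^(4×2). The projector onto W = col(U) is P = U (U^T U)^(-1) U^T.
Compute U^T U =
  [23, -8]
  [-8, 23],
and U^T v = (-1, -16).
Solve U^T U · c = U^T v for the coefficients: c = (-151/465, -376/465). The projection is proj_W(v) = U c.
Check: (v - proj_W(v)) · u_1 = 0  (should be 0).
Check: (v - proj_W(v)) · u_2 = 0  (should be 0).
Result: proj_W(v) = (-977/465, 241/93, -45/31, 74/465).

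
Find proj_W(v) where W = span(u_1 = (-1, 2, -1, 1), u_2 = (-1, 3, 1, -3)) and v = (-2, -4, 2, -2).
proj_W(v) = (178/131, -340/131, 210/131, -242/131)

Set up U = [u_1 | ... | u_2] ∈ R^(4×2). The projector onto W = col(U) is P = U (U^T U)^(-1) U^T.
Compute U^T U =
  [7, 3]
  [3, 20],
and U^T v = (-10, -2).
Solve U^T U · c = U^T v for the coefficients: c = (-194/131, 16/131). The projection is proj_W(v) = U c.
Check: (v - proj_W(v)) · u_1 = 0  (should be 0).
Check: (v - proj_W(v)) · u_2 = 0  (should be 0).
Result: proj_W(v) = (178/131, -340/131, 210/131, -242/131).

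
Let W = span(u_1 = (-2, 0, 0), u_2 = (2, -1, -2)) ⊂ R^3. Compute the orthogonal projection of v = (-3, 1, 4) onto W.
proj_W(v) = (-3, 9/5, 18/5)

Set up U = [u_1 | ... | u_2] ∈ R^(3×2). The projector onto W = col(U) is P = U (U^T U)^(-1) U^T.
Compute U^T U =
  [4, -4]
  [-4, 9],
and U^T v = (6, -15).
Solve U^T U · c = U^T v for the coefficients: c = (-3/10, -9/5). The projection is proj_W(v) = U c.
Check: (v - proj_W(v)) · u_1 = 0  (should be 0).
Check: (v - proj_W(v)) · u_2 = 0  (should be 0).
Result: proj_W(v) = (-3, 9/5, 18/5).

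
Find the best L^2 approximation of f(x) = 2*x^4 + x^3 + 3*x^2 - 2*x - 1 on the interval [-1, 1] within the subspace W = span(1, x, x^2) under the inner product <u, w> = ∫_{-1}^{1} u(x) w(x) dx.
g(x) = 33*x^2/7 - 7*x/5 - 41/35

The best approximation g ∈ W is the orthogonal projection of f onto W. Writing g = a_0 + a_1 x + a_2 x^2, the coefficients solve the normal equations G · a = b where
  G_{ij} = <φ_i, φ_j> and b_i = <f, φ_i>, with φ_0 = 1, φ_1 = x, φ_2 = x^2.
G =
  [2, 0, 2/3]
  [0, 2/3, 0]
  [2/3, 0, 2/5],
b = (4/5, -14/15, 116/105).
Solving gives a_0 = -41/35, a_1 = -7/5, a_2 = 33/7, so
  g(x) = 33*x^2/7 - 7*x/5 - 41/35.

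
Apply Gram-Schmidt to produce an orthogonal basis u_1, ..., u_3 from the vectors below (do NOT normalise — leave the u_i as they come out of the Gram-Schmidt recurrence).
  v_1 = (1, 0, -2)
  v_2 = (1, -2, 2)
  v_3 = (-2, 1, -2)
Orthogonal basis:
  u_1 = (1, 0, -2)
  u_2 = (8/5, -2, 4/5)
  u_3 = (-8/9, -8/9, -4/9)

Apply the Gram-Schmidt recurrence
  u_1 = v_1
  u_i = v_i − Σ_{j<i} ((v_i · u_j) / (u_j · u_j)) · u_j.

Step by step this gives:
  u_1 = (1, 0, -2)
  u_2 = (8/5, -2, 4/5)
  u_3 = (-8/9, -8/9, -4/9)

Orthogonality check:
  u_2 · u_1 = 0 (should be 0)
  u_3 · u_1 = 0 (should be 0)
  u_3 · u_2 = 0 (should be 0)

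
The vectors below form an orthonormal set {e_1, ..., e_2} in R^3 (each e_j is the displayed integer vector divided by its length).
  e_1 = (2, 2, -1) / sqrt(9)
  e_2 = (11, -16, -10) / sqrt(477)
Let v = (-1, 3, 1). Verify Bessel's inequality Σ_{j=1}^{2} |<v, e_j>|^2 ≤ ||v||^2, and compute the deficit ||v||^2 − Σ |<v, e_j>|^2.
Σ |<v, e_j>|^2 = 582/53; ||v||^2 = 11; deficit = 1/53

Write each e_j = u_j / sqrt(<u_j, u_j>) where u_j is the displayed integer vector. Then <v, e_j> = <v, u_j> / sqrt(<u_j, u_j>), so |<v, e_j>|^2 = <v, u_j>^2 / <u_j, u_j>.
Coefficients: <v, e_1> = 3/sqrt(9), <v, e_2> = -69/sqrt(477).
Square and sum: Σ |<v, e_j>|^2 = 582/53.
Compute ||v||^2 = v·v = 11.
Deficit = 11 − 582/53 = 1/53 ≥ 0, confirming Bessel's inequality. (The deficit equals ||v − Σ <v,e_j> e_j||^2, the squared distance from v to span{e_j}.)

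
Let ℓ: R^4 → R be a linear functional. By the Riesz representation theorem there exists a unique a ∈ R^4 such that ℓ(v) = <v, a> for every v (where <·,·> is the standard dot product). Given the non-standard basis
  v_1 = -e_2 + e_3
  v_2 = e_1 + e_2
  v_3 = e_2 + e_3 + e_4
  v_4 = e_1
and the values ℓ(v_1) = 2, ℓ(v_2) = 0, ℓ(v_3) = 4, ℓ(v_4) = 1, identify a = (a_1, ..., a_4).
a = (1, -1, 1, 4)

Write a = (a_1, ..., a_4) in the standard basis. For each basis vector v_i, ℓ(v_i) = <v_i, a> is a linear equation in the a_j's. Collect the n equations into a matrix system V a = ℓ, where row i of V is v_i (expressed in the standard basis). Since V is invertible (lower-triangular with 1s on the diagonal, up to permutation), solve by back-substitution:
  V =
[[0, -1, 1, 0],
 [1, 1, 0, 0],
 [0, 1, 1, 1],
 [1, 0, 0, 0]]
  V a = (2, 0, 4, 1)
Solving gives a = (1, -1, 1, 4).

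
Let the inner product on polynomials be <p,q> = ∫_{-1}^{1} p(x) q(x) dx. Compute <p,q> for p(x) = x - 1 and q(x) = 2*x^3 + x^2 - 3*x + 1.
<p,q> = -58/15

Expand the product: p(x)·q(x) = 2*x^4 - x^3 - 4*x^2 + 4*x - 1.
∫_{-1}^{1} of each monomial x^k gives [2/(k+1) if k even, 0 if k odd]. Integrating term-by-term (or equivalently evaluating the antiderivative F(x) = 2*x^5/5 - x^4/4 - 4*x^3/3 + 2*x^2 - x at the endpoints):
  F(1) − F(−1) = -11/60 − (221/60) = -58/15.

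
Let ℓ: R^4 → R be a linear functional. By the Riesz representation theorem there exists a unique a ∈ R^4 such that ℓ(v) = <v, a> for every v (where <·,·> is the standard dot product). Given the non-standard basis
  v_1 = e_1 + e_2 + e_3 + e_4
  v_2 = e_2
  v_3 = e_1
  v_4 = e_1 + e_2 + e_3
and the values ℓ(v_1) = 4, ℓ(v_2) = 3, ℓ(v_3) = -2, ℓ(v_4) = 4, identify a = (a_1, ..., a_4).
a = (-2, 3, 3, 0)

Write a = (a_1, ..., a_4) in the standard basis. For each basis vector v_i, ℓ(v_i) = <v_i, a> is a linear equation in the a_j's. Collect the n equations into a matrix system V a = ℓ, where row i of V is v_i (expressed in the standard basis). Since V is invertible (lower-triangular with 1s on the diagonal, up to permutation), solve by back-substitution:
  V =
[[1, 1, 1, 1],
 [0, 1, 0, 0],
 [1, 0, 0, 0],
 [1, 1, 1, 0]]
  V a = (4, 3, -2, 4)
Solving gives a = (-2, 3, 3, 0).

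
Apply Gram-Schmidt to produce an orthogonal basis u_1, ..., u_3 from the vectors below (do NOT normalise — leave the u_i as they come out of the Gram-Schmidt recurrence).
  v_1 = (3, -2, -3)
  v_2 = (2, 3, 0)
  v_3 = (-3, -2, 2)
Orthogonal basis:
  u_1 = (3, -2, -3)
  u_2 = (2, 3, 0)
  u_3 = (9/26, -3/13, 1/2)

Apply the Gram-Schmidt recurrence
  u_1 = v_1
  u_i = v_i − Σ_{j<i} ((v_i · u_j) / (u_j · u_j)) · u_j.

Step by step this gives:
  u_1 = (3, -2, -3)
  u_2 = (2, 3, 0)
  u_3 = (9/26, -3/13, 1/2)

Orthogonality check:
  u_2 · u_1 = 0 (should be 0)
  u_3 · u_1 = 0 (should be 0)
  u_3 · u_2 = 0 (should be 0)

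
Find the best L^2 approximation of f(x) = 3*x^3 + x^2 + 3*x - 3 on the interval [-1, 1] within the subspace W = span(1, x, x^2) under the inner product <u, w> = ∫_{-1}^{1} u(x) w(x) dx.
g(x) = x^2 + 24*x/5 - 3

The best approximation g ∈ W is the orthogonal projection of f onto W. Writing g = a_0 + a_1 x + a_2 x^2, the coefficients solve the normal equations G · a = b where
  G_{ij} = <φ_i, φ_j> and b_i = <f, φ_i>, with φ_0 = 1, φ_1 = x, φ_2 = x^2.
G =
  [2, 0, 2/3]
  [0, 2/3, 0]
  [2/3, 0, 2/5],
b = (-16/3, 16/5, -8/5).
Solving gives a_0 = -3, a_1 = 24/5, a_2 = 1, so
  g(x) = x^2 + 24*x/5 - 3.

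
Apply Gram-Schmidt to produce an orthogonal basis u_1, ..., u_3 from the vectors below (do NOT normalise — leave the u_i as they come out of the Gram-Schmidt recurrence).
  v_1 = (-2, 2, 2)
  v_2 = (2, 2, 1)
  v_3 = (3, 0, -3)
Orthogonal basis:
  u_1 = (-2, 2, 2)
  u_2 = (7/3, 5/3, 2/3)
  u_3 = (-9/26, 27/26, -18/13)

Apply the Gram-Schmidt recurrence
  u_1 = v_1
  u_i = v_i − Σ_{j<i} ((v_i · u_j) / (u_j · u_j)) · u_j.

Step by step this gives:
  u_1 = (-2, 2, 2)
  u_2 = (7/3, 5/3, 2/3)
  u_3 = (-9/26, 27/26, -18/13)

Orthogonality check:
  u_2 · u_1 = 0 (should be 0)
  u_3 · u_1 = 0 (should be 0)
  u_3 · u_2 = 0 (should be 0)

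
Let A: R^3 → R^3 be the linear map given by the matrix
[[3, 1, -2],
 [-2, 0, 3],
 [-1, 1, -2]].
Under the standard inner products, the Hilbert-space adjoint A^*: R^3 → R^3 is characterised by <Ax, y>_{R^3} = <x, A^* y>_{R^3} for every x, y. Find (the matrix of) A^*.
A^* = A^T =
[[3, -2, -1],
 [1, 0, 1],
 [-2, 3, -2]]

For real matrices with standard dot products, the defining identity <Ax, y> = <x, A^* y> gives (Ax)^T y = x^T (A^*) y, i.e. x^T A^T y = x^T (A^*) y. Since this holds for all x, y, we must have A^* = A^T. Therefore
A^* =
[[3, -2, -1],
 [1, 0, 1],
 [-2, 3, -2]].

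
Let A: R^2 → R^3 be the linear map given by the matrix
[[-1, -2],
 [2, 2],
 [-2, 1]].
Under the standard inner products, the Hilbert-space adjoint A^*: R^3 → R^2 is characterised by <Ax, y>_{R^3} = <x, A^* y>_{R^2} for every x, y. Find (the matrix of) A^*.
A^* = A^T =
[[-1, 2, -2],
 [-2, 2, 1]]

For real matrices with standard dot products, the defining identity <Ax, y> = <x, A^* y> gives (Ax)^T y = x^T (A^*) y, i.e. x^T A^T y = x^T (A^*) y. Since this holds for all x, y, we must have A^* = A^T. Therefore
A^* =
[[-1, 2, -2],
 [-2, 2, 1]].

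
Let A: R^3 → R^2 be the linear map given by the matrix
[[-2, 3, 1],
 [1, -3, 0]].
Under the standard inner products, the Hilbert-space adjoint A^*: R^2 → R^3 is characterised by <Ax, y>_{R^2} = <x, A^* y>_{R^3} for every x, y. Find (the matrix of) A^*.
A^* = A^T =
[[-2, 1],
 [3, -3],
 [1, 0]]

For real matrices with standard dot products, the defining identity <Ax, y> = <x, A^* y> gives (Ax)^T y = x^T (A^*) y, i.e. x^T A^T y = x^T (A^*) y. Since this holds for all x, y, we must have A^* = A^T. Therefore
A^* =
[[-2, 1],
 [3, -3],
 [1, 0]].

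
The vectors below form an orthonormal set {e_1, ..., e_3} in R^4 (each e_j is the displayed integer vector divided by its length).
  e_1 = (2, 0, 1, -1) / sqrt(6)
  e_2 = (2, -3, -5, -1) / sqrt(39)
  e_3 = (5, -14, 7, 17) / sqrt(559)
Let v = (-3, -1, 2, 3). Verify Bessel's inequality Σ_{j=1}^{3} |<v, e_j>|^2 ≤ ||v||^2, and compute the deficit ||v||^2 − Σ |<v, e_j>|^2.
Σ |<v, e_j>|^2 = 1897/86; ||v||^2 = 23; deficit = 81/86

Write each e_j = u_j / sqrt(<u_j, u_j>) where u_j is the displayed integer vector. Then <v, e_j> = <v, u_j> / sqrt(<u_j, u_j>), so |<v, e_j>|^2 = <v, u_j>^2 / <u_j, u_j>.
Coefficients: <v, e_1> = -7/sqrt(6), <v, e_2> = -16/sqrt(39), <v, e_3> = 64/sqrt(559).
Square and sum: Σ |<v, e_j>|^2 = 1897/86.
Compute ||v||^2 = v·v = 23.
Deficit = 23 − 1897/86 = 81/86 ≥ 0, confirming Bessel's inequality. (The deficit equals ||v − Σ <v,e_j> e_j||^2, the squared distance from v to span{e_j}.)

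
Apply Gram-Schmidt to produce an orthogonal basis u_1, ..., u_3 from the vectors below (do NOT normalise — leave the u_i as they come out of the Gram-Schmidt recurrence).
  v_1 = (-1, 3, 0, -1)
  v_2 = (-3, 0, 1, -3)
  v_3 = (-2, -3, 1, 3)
Orthogonal basis:
  u_1 = (-1, 3, 0, -1)
  u_2 = (-27/11, -18/11, 1, -27/11)
  u_3 = (-410/173, 15/173, 135/173, 455/173)

Apply the Gram-Schmidt recurrence
  u_1 = v_1
  u_i = v_i − Σ_{j<i} ((v_i · u_j) / (u_j · u_j)) · u_j.

Step by step this gives:
  u_1 = (-1, 3, 0, -1)
  u_2 = (-27/11, -18/11, 1, -27/11)
  u_3 = (-410/173, 15/173, 135/173, 455/173)

Orthogonality check:
  u_2 · u_1 = 0 (should be 0)
  u_3 · u_1 = 0 (should be 0)
  u_3 · u_2 = 0 (should be 0)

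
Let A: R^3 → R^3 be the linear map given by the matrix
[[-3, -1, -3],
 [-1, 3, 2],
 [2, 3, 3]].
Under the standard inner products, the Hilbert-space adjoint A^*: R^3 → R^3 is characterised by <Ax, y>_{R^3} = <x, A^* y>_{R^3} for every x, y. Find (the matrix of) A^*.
A^* = A^T =
[[-3, -1, 2],
 [-1, 3, 3],
 [-3, 2, 3]]

For real matrices with standard dot products, the defining identity <Ax, y> = <x, A^* y> gives (Ax)^T y = x^T (A^*) y, i.e. x^T A^T y = x^T (A^*) y. Since this holds for all x, y, we must have A^* = A^T. Therefore
A^* =
[[-3, -1, 2],
 [-1, 3, 3],
 [-3, 2, 3]].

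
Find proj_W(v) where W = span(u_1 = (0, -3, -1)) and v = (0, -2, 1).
proj_W(v) = (0, -3/2, -1/2)

Set up U = [u_1 | ... | u_1] ∈ R^(3×1). The projector onto W = col(U) is P = U (U^T U)^(-1) U^T.
Compute U^T U =
  [10],
and U^T v = (5).
Solve U^T U · c = U^T v for the coefficients: c = (1/2). The projection is proj_W(v) = U c.
Check: (v - proj_W(v)) · u_1 = 0  (should be 0).
Result: proj_W(v) = (0, -3/2, -1/2).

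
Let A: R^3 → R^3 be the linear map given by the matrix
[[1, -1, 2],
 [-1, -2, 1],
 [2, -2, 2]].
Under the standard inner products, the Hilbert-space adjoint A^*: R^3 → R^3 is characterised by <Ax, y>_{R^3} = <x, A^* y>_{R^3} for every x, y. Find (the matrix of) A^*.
A^* = A^T =
[[1, -1, 2],
 [-1, -2, -2],
 [2, 1, 2]]

For real matrices with standard dot products, the defining identity <Ax, y> = <x, A^* y> gives (Ax)^T y = x^T (A^*) y, i.e. x^T A^T y = x^T (A^*) y. Since this holds for all x, y, we must have A^* = A^T. Therefore
A^* =
[[1, -1, 2],
 [-1, -2, -2],
 [2, 1, 2]].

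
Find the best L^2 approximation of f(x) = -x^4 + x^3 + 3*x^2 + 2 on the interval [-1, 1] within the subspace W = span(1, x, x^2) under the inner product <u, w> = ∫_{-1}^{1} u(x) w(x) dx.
g(x) = 15*x^2/7 + 3*x/5 + 73/35

The best approximation g ∈ W is the orthogonal projection of f onto W. Writing g = a_0 + a_1 x + a_2 x^2, the coefficients solve the normal equations G · a = b where
  G_{ij} = <φ_i, φ_j> and b_i = <f, φ_i>, with φ_0 = 1, φ_1 = x, φ_2 = x^2.
G =
  [2, 0, 2/3]
  [0, 2/3, 0]
  [2/3, 0, 2/5],
b = (28/5, 2/5, 236/105).
Solving gives a_0 = 73/35, a_1 = 3/5, a_2 = 15/7, so
  g(x) = 15*x^2/7 + 3*x/5 + 73/35.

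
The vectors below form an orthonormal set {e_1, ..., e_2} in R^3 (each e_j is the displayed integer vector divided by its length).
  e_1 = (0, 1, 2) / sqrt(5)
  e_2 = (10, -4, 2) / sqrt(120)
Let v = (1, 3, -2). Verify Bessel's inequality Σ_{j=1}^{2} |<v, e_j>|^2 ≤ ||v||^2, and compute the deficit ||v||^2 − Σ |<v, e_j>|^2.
Σ |<v, e_j>|^2 = 1/2; ||v||^2 = 14; deficit = 27/2

Write each e_j = u_j / sqrt(<u_j, u_j>) where u_j is the displayed integer vector. Then <v, e_j> = <v, u_j> / sqrt(<u_j, u_j>), so |<v, e_j>|^2 = <v, u_j>^2 / <u_j, u_j>.
Coefficients: <v, e_1> = -1/sqrt(5), <v, e_2> = -6/sqrt(120).
Square and sum: Σ |<v, e_j>|^2 = 1/2.
Compute ||v||^2 = v·v = 14.
Deficit = 14 − 1/2 = 27/2 ≥ 0, confirming Bessel's inequality. (The deficit equals ||v − Σ <v,e_j> e_j||^2, the squared distance from v to span{e_j}.)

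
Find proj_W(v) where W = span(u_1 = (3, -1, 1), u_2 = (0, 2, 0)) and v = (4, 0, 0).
proj_W(v) = (18/5, 0, 6/5)

Set up U = [u_1 | ... | u_2] ∈ R^(3×2). The projector onto W = col(U) is P = U (U^T U)^(-1) U^T.
Compute U^T U =
  [11, -2]
  [-2, 4],
and U^T v = (12, 0).
Solve U^T U · c = U^T v for the coefficients: c = (6/5, 3/5). The projection is proj_W(v) = U c.
Check: (v - proj_W(v)) · u_1 = 0  (should be 0).
Check: (v - proj_W(v)) · u_2 = 0  (should be 0).
Result: proj_W(v) = (18/5, 0, 6/5).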